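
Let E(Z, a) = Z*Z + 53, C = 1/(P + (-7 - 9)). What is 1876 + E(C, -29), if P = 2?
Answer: 378085/196 ≈ 1929.0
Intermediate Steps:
C = -1/14 (C = 1/(2 + (-7 - 9)) = 1/(2 - 16) = 1/(-14) = -1/14 ≈ -0.071429)
E(Z, a) = 53 + Z**2 (E(Z, a) = Z**2 + 53 = 53 + Z**2)
1876 + E(C, -29) = 1876 + (53 + (-1/14)**2) = 1876 + (53 + 1/196) = 1876 + 10389/196 = 378085/196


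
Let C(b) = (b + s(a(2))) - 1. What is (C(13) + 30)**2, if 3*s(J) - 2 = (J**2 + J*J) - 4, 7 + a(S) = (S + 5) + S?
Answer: 1936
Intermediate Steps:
a(S) = -2 + 2*S (a(S) = -7 + ((S + 5) + S) = -7 + ((5 + S) + S) = -7 + (5 + 2*S) = -2 + 2*S)
s(J) = -2/3 + 2*J**2/3 (s(J) = 2/3 + ((J**2 + J*J) - 4)/3 = 2/3 + ((J**2 + J**2) - 4)/3 = 2/3 + (2*J**2 - 4)/3 = 2/3 + (-4 + 2*J**2)/3 = 2/3 + (-4/3 + 2*J**2/3) = -2/3 + 2*J**2/3)
C(b) = 1 + b (C(b) = (b + (-2/3 + 2*(-2 + 2*2)**2/3)) - 1 = (b + (-2/3 + 2*(-2 + 4)**2/3)) - 1 = (b + (-2/3 + (2/3)*2**2)) - 1 = (b + (-2/3 + (2/3)*4)) - 1 = (b + (-2/3 + 8/3)) - 1 = (b + 2) - 1 = (2 + b) - 1 = 1 + b)
(C(13) + 30)**2 = ((1 + 13) + 30)**2 = (14 + 30)**2 = 44**2 = 1936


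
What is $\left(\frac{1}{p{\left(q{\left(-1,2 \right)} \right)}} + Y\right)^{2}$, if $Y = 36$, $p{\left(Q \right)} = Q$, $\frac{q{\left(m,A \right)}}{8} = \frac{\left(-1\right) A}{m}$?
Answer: $\frac{332929}{256} \approx 1300.5$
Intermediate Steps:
$q{\left(m,A \right)} = - \frac{8 A}{m}$ ($q{\left(m,A \right)} = 8 \frac{\left(-1\right) A}{m} = 8 \left(- \frac{A}{m}\right) = - \frac{8 A}{m}$)
$\left(\frac{1}{p{\left(q{\left(-1,2 \right)} \right)}} + Y\right)^{2} = \left(\frac{1}{\left(-8\right) 2 \frac{1}{-1}} + 36\right)^{2} = \left(\frac{1}{\left(-8\right) 2 \left(-1\right)} + 36\right)^{2} = \left(\frac{1}{16} + 36\right)^{2} = \left(\frac{577}{16}\right)^{2} = \frac{332929}{256}$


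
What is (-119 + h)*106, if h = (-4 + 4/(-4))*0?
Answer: -12614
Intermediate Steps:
h = 0 (h = (-4 + 4*(-1/4))*0 = (-4 - 1)*0 = -5*0 = 0)
(-119 + h)*106 = (-119 + 0)*106 = -119*106 = -12614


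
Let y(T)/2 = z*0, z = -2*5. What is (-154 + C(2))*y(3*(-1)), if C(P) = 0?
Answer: 0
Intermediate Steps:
z = -10
y(T) = 0 (y(T) = 2*(-10*0) = 2*0 = 0)
(-154 + C(2))*y(3*(-1)) = (-154 + 0)*0 = -154*0 = 0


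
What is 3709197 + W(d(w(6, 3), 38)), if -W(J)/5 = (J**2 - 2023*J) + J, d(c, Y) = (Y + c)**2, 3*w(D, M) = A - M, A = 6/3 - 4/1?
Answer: 675706342/81 ≈ 8.3421e+6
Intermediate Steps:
A = -2 (A = 6*(1/3) - 4*1 = 2 - 4 = -2)
w(D, M) = -2/3 - M/3 (w(D, M) = (-2 - M)/3 = -2/3 - M/3)
W(J) = -5*J**2 + 10110*J (W(J) = -5*((J**2 - 2023*J) + J) = -5*(J**2 - 2022*J) = -5*J**2 + 10110*J)
3709197 + W(d(w(6, 3), 38)) = 3709197 + 5*(38 + (-2/3 - 1/3*3))**2*(2022 - (38 + (-2/3 - 1/3*3))**2) = 3709197 + 5*(38 + (-2/3 - 1))**2*(2022 - (38 + (-2/3 - 1))**2) = 3709197 + 5*(38 - 5/3)**2*(2022 - (38 - 5/3)**2) = 3709197 + 5*(109/3)**2*(2022 - (109/3)**2) = 3709197 + 5*(11881/9)*(2022 - 1*11881/9) = 3709197 + 5*(11881/9)*(2022 - 11881/9) = 3709197 + 5*(11881/9)*(6317/9) = 3709197 + 375261385/81 = 675706342/81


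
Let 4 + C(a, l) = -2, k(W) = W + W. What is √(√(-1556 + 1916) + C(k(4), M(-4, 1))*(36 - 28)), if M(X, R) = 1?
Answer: √(-48 + 6*√10) ≈ 5.3876*I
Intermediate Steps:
k(W) = 2*W
C(a, l) = -6 (C(a, l) = -4 - 2 = -6)
√(√(-1556 + 1916) + C(k(4), M(-4, 1))*(36 - 28)) = √(√(-1556 + 1916) - 6*(36 - 28)) = √(√360 - 6*8) = √(6*√10 - 48) = √(-48 + 6*√10)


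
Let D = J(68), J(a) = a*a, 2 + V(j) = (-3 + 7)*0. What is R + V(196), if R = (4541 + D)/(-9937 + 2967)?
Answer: -4621/1394 ≈ -3.3149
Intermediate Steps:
V(j) = -2 (V(j) = -2 + (-3 + 7)*0 = -2 + 4*0 = -2 + 0 = -2)
J(a) = a²
D = 4624 (D = 68² = 4624)
R = -1833/1394 (R = (4541 + 4624)/(-9937 + 2967) = 9165/(-6970) = 9165*(-1/6970) = -1833/1394 ≈ -1.3149)
R + V(196) = -1833/1394 - 2 = -4621/1394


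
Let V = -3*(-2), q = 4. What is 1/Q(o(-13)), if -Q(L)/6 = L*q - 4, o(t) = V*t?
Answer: 1/1896 ≈ 0.00052743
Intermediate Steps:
V = 6
o(t) = 6*t
Q(L) = 24 - 24*L (Q(L) = -6*(L*4 - 4) = -6*(4*L - 4) = -6*(-4 + 4*L) = 24 - 24*L)
1/Q(o(-13)) = 1/(24 - 144*(-13)) = 1/(24 - 24*(-78)) = 1/(24 + 1872) = 1/1896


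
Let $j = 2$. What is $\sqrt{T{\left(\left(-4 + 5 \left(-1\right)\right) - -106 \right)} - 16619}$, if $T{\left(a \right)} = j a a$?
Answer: $\sqrt{2199} \approx 46.893$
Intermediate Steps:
$T{\left(a \right)} = 2 a^{2}$ ($T{\left(a \right)} = 2 a a = 2 a^{2}$)
$\sqrt{T{\left(\left(-4 + 5 \left(-1\right)\right) - -106 \right)} - 16619} = \sqrt{2 \left(\left(-4 + 5 \left(-1\right)\right) - -106\right)^{2} - 16619} = \sqrt{2 \left(\left(-4 - 5\right) + 106\right)^{2} - 16619} = \sqrt{2 \left(-9 + 106\right)^{2} - 16619} = \sqrt{2 \cdot 97^{2} - 16619} = \sqrt{2 \cdot 9409 - 16619} = \sqrt{18818 - 16619} = \sqrt{2199}$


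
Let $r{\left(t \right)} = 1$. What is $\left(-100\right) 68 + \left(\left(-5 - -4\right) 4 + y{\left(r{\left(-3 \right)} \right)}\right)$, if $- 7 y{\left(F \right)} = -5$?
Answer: $- \frac{47623}{7} \approx -6803.3$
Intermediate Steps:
$y{\left(F \right)} = \frac{5}{7}$ ($y{\left(F \right)} = \left(- \frac{1}{7}\right) \left(-5\right) = \frac{5}{7}$)
$\left(-100\right) 68 + \left(\left(-5 - -4\right) 4 + y{\left(r{\left(-3 \right)} \right)}\right) = \left(-100\right) 68 + \left(\left(-5 - -4\right) 4 + \frac{5}{7}\right) = -6800 + \left(\left(-5 + 4\right) 4 + \frac{5}{7}\right) = -6800 + \left(\left(-1\right) 4 + \frac{5}{7}\right) = -6800 + \left(-4 + \frac{5}{7}\right) = -6800 - \frac{23}{7} = - \frac{47623}{7}$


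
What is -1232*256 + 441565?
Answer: 126173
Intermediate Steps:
-1232*256 + 441565 = -315392 + 441565 = 126173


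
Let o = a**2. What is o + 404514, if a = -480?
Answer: 634914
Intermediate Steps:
o = 230400 (o = (-480)**2 = 230400)
o + 404514 = 230400 + 404514 = 634914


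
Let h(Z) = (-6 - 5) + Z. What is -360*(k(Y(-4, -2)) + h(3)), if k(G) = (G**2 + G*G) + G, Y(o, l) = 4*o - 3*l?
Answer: -65520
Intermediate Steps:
Y(o, l) = -3*l + 4*o
h(Z) = -11 + Z
k(G) = G + 2*G**2 (k(G) = (G**2 + G**2) + G = 2*G**2 + G = G + 2*G**2)
-360*(k(Y(-4, -2)) + h(3)) = -360*((-3*(-2) + 4*(-4))*(1 + 2*(-3*(-2) + 4*(-4))) + (-11 + 3)) = -360*((6 - 16)*(1 + 2*(6 - 16)) - 8) = -360*(-10*(1 + 2*(-10)) - 8) = -360*(-10*(1 - 20) - 8) = -360*(-10*(-19) - 8) = -360*(190 - 8) = -360*182 = -65520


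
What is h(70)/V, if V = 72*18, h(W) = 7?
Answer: 7/1296 ≈ 0.0054012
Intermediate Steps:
V = 1296
h(70)/V = 7/1296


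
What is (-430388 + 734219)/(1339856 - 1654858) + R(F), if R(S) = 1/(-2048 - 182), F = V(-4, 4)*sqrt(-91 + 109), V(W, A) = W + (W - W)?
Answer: -169464533/175613615 ≈ -0.96498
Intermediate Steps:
V(W, A) = W (V(W, A) = W + 0 = W)
F = -12*sqrt(2) (F = -4*sqrt(-91 + 109) = -12*sqrt(2) ≈ -16.971)
R(S) = -1/2230 (R(S) = 1/(-2230) = -1/2230)
(-430388 + 734219)/(1339856 - 1654858) + R(F) = (-430388 + 734219)/(1339856 - 1654858) - 1/2230 = 303831/(-315002) - 1/2230 = 303831*(-1/315002) - 1/2230 = -303831/315002 - 1/2230 = -169464533/175613615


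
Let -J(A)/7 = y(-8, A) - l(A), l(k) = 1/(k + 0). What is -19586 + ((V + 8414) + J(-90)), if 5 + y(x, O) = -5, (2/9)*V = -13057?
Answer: -3143636/45 ≈ -69859.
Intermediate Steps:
V = -117513/2 (V = (9/2)*(-13057) = -117513/2 ≈ -58757.)
l(k) = 1/k
y(x, O) = -10 (y(x, O) = -5 - 5 = -10)
J(A) = 70 + 7/A (J(A) = -7*(-10 - 1/A) = 70 + 7/A)
-19586 + ((V + 8414) + J(-90)) = -19586 + ((-117513/2 + 8414) + (70 + 7/(-90))) = -19586 + (-100685/2 + (70 + 7*(-1/90))) = -19586 + (-100685/2 + (70 - 7/90)) = -19586 + (-100685/2 + 6293/90) = -19586 - 2262266/45 = -3143636/45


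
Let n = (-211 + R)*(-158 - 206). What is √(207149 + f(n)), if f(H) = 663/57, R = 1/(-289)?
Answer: 2*√18696247/19 ≈ 455.15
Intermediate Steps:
R = -1/289 ≈ -0.0034602
n = 22196720/289 (n = (-211 - 1/289)*(-158 - 206) = -60980/289*(-364) = 22196720/289 ≈ 76805.)
f(H) = 221/19 (f(H) = 663*(1/57) = 221/19)
√(207149 + f(n)) = √(207149 + 221/19) = √(3936052/19) = 2*√18696247/19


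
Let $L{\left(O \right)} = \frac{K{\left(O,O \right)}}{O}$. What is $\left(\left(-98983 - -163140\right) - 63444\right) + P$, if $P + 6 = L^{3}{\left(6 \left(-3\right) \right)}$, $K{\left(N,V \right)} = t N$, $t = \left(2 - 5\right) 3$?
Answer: $-22$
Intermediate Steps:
$t = -9$ ($t = \left(-3\right) 3 = -9$)
$K{\left(N,V \right)} = - 9 N$
$L{\left(O \right)} = -9$ ($L{\left(O \right)} = \frac{\left(-9\right) O}{O} = -9$)
$P = -735$ ($P = -6 + \left(-9\right)^{3} = -6 - 729 = -735$)
$\left(\left(-98983 - -163140\right) - 63444\right) + P = \left(\left(-98983 - -163140\right) - 63444\right) - 735 = \left(\left(-98983 + 163140\right) - 63444\right) - 735 = \left(64157 - 63444\right) - 735 = 713 - 735 = -22$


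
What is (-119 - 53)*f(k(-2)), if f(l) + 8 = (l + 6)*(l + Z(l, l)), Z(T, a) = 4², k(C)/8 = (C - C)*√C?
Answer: -15136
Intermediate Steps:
k(C) = 0 (k(C) = 8*((C - C)*√C) = 8*(0*√C) = 8*0 = 0)
Z(T, a) = 16
f(l) = -8 + (6 + l)*(16 + l) (f(l) = -8 + (l + 6)*(l + 16) = -8 + (6 + l)*(16 + l))
(-119 - 53)*f(k(-2)) = (-119 - 53)*(88 + 0² + 22*0) = -172*(88 + 0 + 0) = -172*88 = -15136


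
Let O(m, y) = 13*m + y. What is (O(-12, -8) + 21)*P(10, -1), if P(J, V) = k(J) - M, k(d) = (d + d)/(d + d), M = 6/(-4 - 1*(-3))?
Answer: -1001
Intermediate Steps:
M = -6 (M = 6/(-4 + 3) = 6/(-1) = 6*(-1) = -6)
k(d) = 1 (k(d) = (2*d)/((2*d)) = (2*d)*(1/(2*d)) = 1)
O(m, y) = y + 13*m
P(J, V) = 7 (P(J, V) = 1 - 1*(-6) = 1 + 6 = 7)
(O(-12, -8) + 21)*P(10, -1) = ((-8 + 13*(-12)) + 21)*7 = ((-8 - 156) + 21)*7 = (-164 + 21)*7 = -143*7 = -1001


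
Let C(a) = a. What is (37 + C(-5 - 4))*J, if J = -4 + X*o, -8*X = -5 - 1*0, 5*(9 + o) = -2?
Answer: -553/2 ≈ -276.50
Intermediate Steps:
o = -47/5 (o = -9 + (⅕)*(-2) = -9 - ⅖ = -47/5 ≈ -9.4000)
X = 5/8 (X = -(-5 - 1*0)/8 = -(-5 + 0)/8 = -⅛*(-5) = 5/8 ≈ 0.62500)
J = -79/8 (J = -4 + (5/8)*(-47/5) = -4 - 47/8 = -79/8 ≈ -9.8750)
(37 + C(-5 - 4))*J = (37 + (-5 - 4))*(-79/8) = (37 - 9)*(-79/8) = 28*(-79/8) = -553/2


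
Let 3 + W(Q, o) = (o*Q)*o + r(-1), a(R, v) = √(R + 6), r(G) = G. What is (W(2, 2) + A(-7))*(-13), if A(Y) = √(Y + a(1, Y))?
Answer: -52 - 13*I*√(7 - √7) ≈ -52.0 - 27.127*I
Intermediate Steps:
a(R, v) = √(6 + R)
W(Q, o) = -4 + Q*o² (W(Q, o) = -3 + ((o*Q)*o - 1) = -3 + ((Q*o)*o - 1) = -3 + (Q*o² - 1) = -3 + (-1 + Q*o²) = -4 + Q*o²)
A(Y) = √(Y + √7) (A(Y) = √(Y + √(6 + 1)) = √(Y + √7))
(W(2, 2) + A(-7))*(-13) = ((-4 + 2*2²) + √(-7 + √7))*(-13) = ((-4 + 2*4) + √(-7 + √7))*(-13) = ((-4 + 8) + √(-7 + √7))*(-13) = (4 + √(-7 + √7))*(-13) = -52 - 13*√(-7 + √7)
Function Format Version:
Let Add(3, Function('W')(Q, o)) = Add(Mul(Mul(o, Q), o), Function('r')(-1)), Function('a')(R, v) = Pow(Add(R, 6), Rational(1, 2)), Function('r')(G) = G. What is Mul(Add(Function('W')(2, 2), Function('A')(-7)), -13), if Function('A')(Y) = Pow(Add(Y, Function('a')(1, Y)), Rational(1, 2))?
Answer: Add(-52, Mul(-13, I, Pow(Add(7, Mul(-1, Pow(7, Rational(1, 2)))), Rational(1, 2)))) ≈ Add(-52.000, Mul(-27.127, I))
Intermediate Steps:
Function('a')(R, v) = Pow(Add(6, R), Rational(1, 2))
Function('W')(Q, o) = Add(-4, Mul(Q, Pow(o, 2))) (Function('W')(Q, o) = Add(-3, Add(Mul(Mul(o, Q), o), -1)) = Add(-3, Add(Mul(Mul(Q, o), o), -1)) = Add(-3, Add(Mul(Q, Pow(o, 2)), -1)) = Add(-3, Add(-1, Mul(Q, Pow(o, 2)))) = Add(-4, Mul(Q, Pow(o, 2))))
Function('A')(Y) = Pow(Add(Y, Pow(7, Rational(1, 2))), Rational(1, 2)) (Function('A')(Y) = Pow(Add(Y, Pow(Add(6, 1), Rational(1, 2))), Rational(1, 2)) = Pow(Add(Y, Pow(7, Rational(1, 2))), Rational(1, 2)))
Mul(Add(Function('W')(2, 2), Function('A')(-7)), -13) = Mul(Add(Add(-4, Mul(2, Pow(2, 2))), Pow(Add(-7, Pow(7, Rational(1, 2))), Rational(1, 2))), -13) = Mul(Add(Add(-4, Mul(2, 4)), Pow(Add(-7, Pow(7, Rational(1, 2))), Rational(1, 2))), -13) = Mul(Add(Add(-4, 8), Pow(Add(-7, Pow(7, Rational(1, 2))), Rational(1, 2))), -13) = Mul(Add(4, Pow(Add(-7, Pow(7, Rational(1, 2))), Rational(1, 2))), -13) = Add(-52, Mul(-13, Pow(Add(-7, Pow(7, Rational(1, 2))), Rational(1, 2))))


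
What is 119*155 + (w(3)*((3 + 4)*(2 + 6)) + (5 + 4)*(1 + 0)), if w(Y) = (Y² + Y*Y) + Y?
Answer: 19630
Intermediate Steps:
w(Y) = Y + 2*Y² (w(Y) = (Y² + Y²) + Y = 2*Y² + Y = Y + 2*Y²)
119*155 + (w(3)*((3 + 4)*(2 + 6)) + (5 + 4)*(1 + 0)) = 119*155 + ((3*(1 + 2*3))*((3 + 4)*(2 + 6)) + (5 + 4)*(1 + 0)) = 18445 + ((3*(1 + 6))*(7*8) + 9*1) = 18445 + ((3*7)*56 + 9) = 18445 + (21*56 + 9) = 18445 + (1176 + 9) = 18445 + 1185 = 19630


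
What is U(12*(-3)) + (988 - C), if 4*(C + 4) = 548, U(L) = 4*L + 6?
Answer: 717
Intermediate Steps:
U(L) = 6 + 4*L
C = 133 (C = -4 + (¼)*548 = -4 + 137 = 133)
U(12*(-3)) + (988 - C) = (6 + 4*(12*(-3))) + (988 - 1*133) = (6 + 4*(-36)) + (988 - 133) = (6 - 144) + 855 = -138 + 855 = 717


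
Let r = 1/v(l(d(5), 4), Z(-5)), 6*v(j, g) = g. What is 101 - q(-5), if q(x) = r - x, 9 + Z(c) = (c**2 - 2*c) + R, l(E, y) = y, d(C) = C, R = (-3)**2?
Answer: 3354/35 ≈ 95.829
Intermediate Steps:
R = 9
Z(c) = c**2 - 2*c (Z(c) = -9 + ((c**2 - 2*c) + 9) = -9 + (9 + c**2 - 2*c) = c**2 - 2*c)
v(j, g) = g/6
r = 6/35 (r = 1/((-5*(-2 - 5))/6) = 1/((-5*(-7))/6) = 1/((1/6)*35) = 1/(35/6) = 6/35 ≈ 0.17143)
q(x) = 6/35 - x
101 - q(-5) = 101 - (6/35 - 1*(-5)) = 101 - (6/35 + 5) = 101 - 1*181/35 = 101 - 181/35 = 3354/35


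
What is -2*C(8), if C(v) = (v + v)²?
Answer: -512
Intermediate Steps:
C(v) = 4*v² (C(v) = (2*v)² = 4*v²)
-2*C(8) = -8*8² = -8*64 = -2*256 = -512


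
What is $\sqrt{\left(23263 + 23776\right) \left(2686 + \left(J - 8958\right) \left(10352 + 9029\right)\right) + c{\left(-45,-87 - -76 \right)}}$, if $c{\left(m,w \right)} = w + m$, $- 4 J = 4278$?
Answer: $\frac{i \sqrt{36566291887698}}{2} \approx 3.0235 \cdot 10^{6} i$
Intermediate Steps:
$J = - \frac{2139}{2}$ ($J = \left(- \frac{1}{4}\right) 4278 = - \frac{2139}{2} \approx -1069.5$)
$c{\left(m,w \right)} = m + w$
$\sqrt{\left(23263 + 23776\right) \left(2686 + \left(J - 8958\right) \left(10352 + 9029\right)\right) + c{\left(-45,-87 - -76 \right)}} = \sqrt{\left(23263 + 23776\right) \left(2686 + \left(- \frac{2139}{2} - 8958\right) \left(10352 + 9029\right)\right) - 56} = \sqrt{47039 \left(2686 - \frac{388685955}{2}\right) + \left(-45 + \left(-87 + 76\right)\right)} = \sqrt{47039 \left(2686 - \frac{388685955}{2}\right) - 56} = \sqrt{47039 \left(- \frac{388680583}{2}\right) - 56} = \sqrt{- \frac{18283145943737}{2} - 56} = \sqrt{- \frac{18283145943849}{2}} = \frac{i \sqrt{36566291887698}}{2}$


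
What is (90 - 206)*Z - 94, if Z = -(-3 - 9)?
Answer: -1486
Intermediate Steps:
Z = 12 (Z = -1*(-12) = 12)
(90 - 206)*Z - 94 = (90 - 206)*12 - 94 = -116*12 - 94 = -1392 - 94 = -1486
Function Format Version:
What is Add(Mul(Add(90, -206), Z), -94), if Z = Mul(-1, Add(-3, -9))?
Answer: -1486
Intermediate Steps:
Z = 12 (Z = Mul(-1, -12) = 12)
Add(Mul(Add(90, -206), Z), -94) = Add(Mul(Add(90, -206), 12), -94) = Add(Mul(-116, 12), -94) = Add(-1392, -94) = -1486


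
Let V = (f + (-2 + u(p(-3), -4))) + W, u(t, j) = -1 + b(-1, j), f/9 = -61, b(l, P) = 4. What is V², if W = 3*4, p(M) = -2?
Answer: 287296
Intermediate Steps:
W = 12
f = -549 (f = 9*(-61) = -549)
u(t, j) = 3 (u(t, j) = -1 + 4 = 3)
V = -536 (V = (-549 + (-2 + 3)) + 12 = (-549 + 1) + 12 = -548 + 12 = -536)
V² = (-536)² = 287296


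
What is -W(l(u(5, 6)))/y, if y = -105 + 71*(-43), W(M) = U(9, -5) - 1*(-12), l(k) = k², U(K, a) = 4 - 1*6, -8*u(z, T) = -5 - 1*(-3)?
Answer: 5/1579 ≈ 0.0031666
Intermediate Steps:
u(z, T) = ¼ (u(z, T) = -(-5 - 1*(-3))/8 = -(-5 + 3)/8 = -⅛*(-2) = ¼)
U(K, a) = -2 (U(K, a) = 4 - 6 = -2)
W(M) = 10 (W(M) = -2 - 1*(-12) = -2 + 12 = 10)
y = -3158 (y = -105 - 3053 = -3158)
-W(l(u(5, 6)))/y = -10/(-3158) = -10*(-1)/3158 = -1*(-5/1579) = 5/1579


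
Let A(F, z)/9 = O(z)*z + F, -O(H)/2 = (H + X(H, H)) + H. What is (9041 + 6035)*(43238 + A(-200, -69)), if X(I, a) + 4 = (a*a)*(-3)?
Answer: -269474635312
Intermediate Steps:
X(I, a) = -4 - 3*a² (X(I, a) = -4 + (a*a)*(-3) = -4 + a²*(-3) = -4 - 3*a²)
O(H) = 8 - 4*H + 6*H² (O(H) = -2*((H + (-4 - 3*H²)) + H) = -2*((-4 + H - 3*H²) + H) = -2*(-4 - 3*H² + 2*H) = 8 - 4*H + 6*H²)
A(F, z) = 9*F + 9*z*(8 - 4*z + 6*z²) (A(F, z) = 9*((8 - 4*z + 6*z²)*z + F) = 9*(z*(8 - 4*z + 6*z²) + F) = 9*(F + z*(8 - 4*z + 6*z²)) = 9*F + 9*z*(8 - 4*z + 6*z²))
(9041 + 6035)*(43238 + A(-200, -69)) = (9041 + 6035)*(43238 + (9*(-200) - 18*(-69)*(-4 - 3*(-69)² + 2*(-69)))) = 15076*(43238 + (-1800 - 18*(-69)*(-4 - 3*4761 - 138))) = 15076*(43238 + (-1800 - 18*(-69)*(-4 - 14283 - 138))) = 15076*(43238 + (-1800 - 18*(-69)*(-14425))) = 15076*(43238 + (-1800 - 17915850)) = 15076*(43238 - 17917650) = 15076*(-17874412) = -269474635312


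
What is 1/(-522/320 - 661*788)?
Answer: -40/20886137 ≈ -1.9151e-6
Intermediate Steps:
1/(-522/320 - 661*788) = (1/788)/(-522*1/320 - 661) = (1/788)/(-261/160 - 661) = (1/788)/(-106021/160) = -160/106021*1/788 = -40/20886137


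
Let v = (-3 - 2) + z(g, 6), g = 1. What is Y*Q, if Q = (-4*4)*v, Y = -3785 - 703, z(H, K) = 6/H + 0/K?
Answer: 71808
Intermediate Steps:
z(H, K) = 6/H (z(H, K) = 6/H + 0 = 6/H)
Y = -4488
v = 1 (v = (-3 - 2) + 6/1 = -5 + 6*1 = -5 + 6 = 1)
Q = -16 (Q = -4*4*1 = -16*1 = -16)
Y*Q = -4488*(-16) = 71808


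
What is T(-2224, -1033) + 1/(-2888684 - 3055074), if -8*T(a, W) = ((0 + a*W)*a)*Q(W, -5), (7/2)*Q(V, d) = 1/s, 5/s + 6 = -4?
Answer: -15184517991999239/41606306 ≈ -3.6496e+8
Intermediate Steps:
s = -½ (s = 5/(-6 - 4) = 5/(-10) = 5*(-⅒) = -½ ≈ -0.50000)
Q(V, d) = -4/7 (Q(V, d) = 2/(7*(-½)) = (2/7)*(-2) = -4/7)
T(a, W) = W*a²/14 (T(a, W) = -(0 + a*W)*a*(-4)/(8*7) = -(0 + W*a)*a*(-4)/(8*7) = -(W*a)*a*(-4)/(8*7) = -W*a²*(-4)/(8*7) = -(-1)*W*a²/14 = W*a²/14)
T(-2224, -1033) + 1/(-2888684 - 3055074) = (1/14)*(-1033)*(-2224)² + 1/(-2888684 - 3055074) = (1/14)*(-1033)*4946176 + 1/(-5943758) = -2554699904/7 - 1/5943758 = -15184517991999239/41606306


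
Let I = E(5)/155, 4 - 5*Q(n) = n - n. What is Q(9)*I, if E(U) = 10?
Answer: 8/155 ≈ 0.051613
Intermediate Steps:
Q(n) = ⅘ (Q(n) = ⅘ - (n - n)/5 = ⅘ - ⅕*0 = ⅘ + 0 = ⅘)
I = 2/31 (I = 10/155 = 10*(1/155) = 2/31 ≈ 0.064516)
Q(9)*I = (⅘)*(2/31) = 8/155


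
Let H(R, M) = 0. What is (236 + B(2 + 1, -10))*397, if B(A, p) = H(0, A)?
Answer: 93692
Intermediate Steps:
B(A, p) = 0
(236 + B(2 + 1, -10))*397 = (236 + 0)*397 = 236*397 = 93692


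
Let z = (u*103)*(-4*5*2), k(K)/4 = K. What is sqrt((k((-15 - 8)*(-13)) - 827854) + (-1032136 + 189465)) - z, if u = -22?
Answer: -90640 + 9*I*sqrt(20609) ≈ -90640.0 + 1292.0*I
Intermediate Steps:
k(K) = 4*K
z = 90640 (z = (-22*103)*(-4*5*2) = -(-45320)*2 = -2266*(-40) = 90640)
sqrt((k((-15 - 8)*(-13)) - 827854) + (-1032136 + 189465)) - z = sqrt((4*((-15 - 8)*(-13)) - 827854) + (-1032136 + 189465)) - 1*90640 = sqrt((4*(-23*(-13)) - 827854) - 842671) - 90640 = sqrt((4*299 - 827854) - 842671) - 90640 = sqrt((1196 - 827854) - 842671) - 90640 = sqrt(-826658 - 842671) - 90640 = sqrt(-1669329) - 90640 = 9*I*sqrt(20609) - 90640 = -90640 + 9*I*sqrt(20609)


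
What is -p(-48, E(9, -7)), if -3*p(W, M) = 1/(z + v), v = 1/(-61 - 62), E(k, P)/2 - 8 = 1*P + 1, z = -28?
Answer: -41/3445 ≈ -0.011901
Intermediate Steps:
E(k, P) = 18 + 2*P (E(k, P) = 16 + 2*(1*P + 1) = 16 + 2*(P + 1) = 16 + 2*(1 + P) = 16 + (2 + 2*P) = 18 + 2*P)
v = -1/123 (v = 1/(-123) = -1/123 ≈ -0.0081301)
p(W, M) = 41/3445 (p(W, M) = -1/(3*(-28 - 1/123)) = -1/(3*(-3445/123)) = -⅓*(-123/3445) = 41/3445)
-p(-48, E(9, -7)) = -1*41/3445 = -41/3445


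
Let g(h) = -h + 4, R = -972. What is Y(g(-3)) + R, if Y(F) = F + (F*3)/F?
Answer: -962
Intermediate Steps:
g(h) = 4 - h
Y(F) = 3 + F (Y(F) = F + (3*F)/F = F + 3 = 3 + F)
Y(g(-3)) + R = (3 + (4 - 1*(-3))) - 972 = (3 + (4 + 3)) - 972 = (3 + 7) - 972 = 10 - 972 = -962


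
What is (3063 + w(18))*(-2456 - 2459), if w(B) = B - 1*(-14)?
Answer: -15211925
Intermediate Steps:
w(B) = 14 + B (w(B) = B + 14 = 14 + B)
(3063 + w(18))*(-2456 - 2459) = (3063 + (14 + 18))*(-2456 - 2459) = (3063 + 32)*(-4915) = 3095*(-4915) = -15211925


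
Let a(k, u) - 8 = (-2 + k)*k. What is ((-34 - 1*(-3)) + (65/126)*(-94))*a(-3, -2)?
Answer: -115184/63 ≈ -1828.3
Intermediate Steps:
a(k, u) = 8 + k*(-2 + k) (a(k, u) = 8 + (-2 + k)*k = 8 + k*(-2 + k))
((-34 - 1*(-3)) + (65/126)*(-94))*a(-3, -2) = ((-34 - 1*(-3)) + (65/126)*(-94))*(8 + (-3)² - 2*(-3)) = ((-34 + 3) + (65*(1/126))*(-94))*(8 + 9 + 6) = (-31 + (65/126)*(-94))*23 = (-31 - 3055/63)*23 = -5008/63*23 = -115184/63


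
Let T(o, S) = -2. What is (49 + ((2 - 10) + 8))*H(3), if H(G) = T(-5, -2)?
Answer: -98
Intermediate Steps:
H(G) = -2
(49 + ((2 - 10) + 8))*H(3) = (49 + ((2 - 10) + 8))*(-2) = (49 + (-8 + 8))*(-2) = (49 + 0)*(-2) = 49*(-2) = -98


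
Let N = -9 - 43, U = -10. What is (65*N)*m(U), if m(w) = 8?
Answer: -27040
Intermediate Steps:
N = -52
(65*N)*m(U) = (65*(-52))*8 = -3380*8 = -27040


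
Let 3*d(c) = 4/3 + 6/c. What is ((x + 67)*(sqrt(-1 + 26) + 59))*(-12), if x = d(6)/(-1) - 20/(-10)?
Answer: -157184/3 ≈ -52395.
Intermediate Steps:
d(c) = 4/9 + 2/c (d(c) = (4/3 + 6/c)/3 = 4/9 + 2/c)
x = 11/9 (x = (4/9 + 2/6)/(-1) - 20/(-10) = (4/9 + 2*(1/6))*(-1) - 20*(-1/10) = (4/9 + 1/3)*(-1) + 2 = (7/9)*(-1) + 2 = -7/9 + 2 = 11/9 ≈ 1.2222)
((x + 67)*(sqrt(-1 + 26) + 59))*(-12) = ((11/9 + 67)*(sqrt(-1 + 26) + 59))*(-12) = (614*(sqrt(25) + 59)/9)*(-12) = (614*(5 + 59)/9)*(-12) = ((614/9)*64)*(-12) = (39296/9)*(-12) = -157184/3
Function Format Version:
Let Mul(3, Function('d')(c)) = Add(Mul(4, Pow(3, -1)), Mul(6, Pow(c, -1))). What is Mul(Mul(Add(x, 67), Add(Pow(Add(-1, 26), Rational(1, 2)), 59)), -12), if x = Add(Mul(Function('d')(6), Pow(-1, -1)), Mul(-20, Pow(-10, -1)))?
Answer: Rational(-157184, 3) ≈ -52395.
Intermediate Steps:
Function('d')(c) = Add(Rational(4, 9), Mul(2, Pow(c, -1))) (Function('d')(c) = Mul(Rational(1, 3), Add(Mul(4, Pow(3, -1)), Mul(6, Pow(c, -1)))) = Mul(Rational(1, 3), Add(Mul(4, Rational(1, 3)), Mul(6, Pow(c, -1)))) = Mul(Rational(1, 3), Add(Rational(4, 3), Mul(6, Pow(c, -1)))) = Add(Rational(4, 9), Mul(2, Pow(c, -1))))
x = Rational(11, 9) (x = Add(Mul(Add(Rational(4, 9), Mul(2, Pow(6, -1))), Pow(-1, -1)), Mul(-20, Pow(-10, -1))) = Add(Mul(Add(Rational(4, 9), Mul(2, Rational(1, 6))), -1), Mul(-20, Rational(-1, 10))) = Add(Mul(Add(Rational(4, 9), Rational(1, 3)), -1), 2) = Add(Mul(Rational(7, 9), -1), 2) = Add(Rational(-7, 9), 2) = Rational(11, 9) ≈ 1.2222)
Mul(Mul(Add(x, 67), Add(Pow(Add(-1, 26), Rational(1, 2)), 59)), -12) = Mul(Mul(Add(Rational(11, 9), 67), Add(Pow(Add(-1, 26), Rational(1, 2)), 59)), -12) = Mul(Mul(Rational(614, 9), Add(Pow(25, Rational(1, 2)), 59)), -12) = Mul(Mul(Rational(614, 9), Add(5, 59)), -12) = Mul(Mul(Rational(614, 9), 64), -12) = Mul(Rational(39296, 9), -12) = Rational(-157184, 3)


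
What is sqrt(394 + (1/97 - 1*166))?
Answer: sqrt(2145349)/97 ≈ 15.100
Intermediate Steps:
sqrt(394 + (1/97 - 1*166)) = sqrt(394 + (1/97 - 166)) = sqrt(394 - 16101/97) = sqrt(22117/97) = sqrt(2145349)/97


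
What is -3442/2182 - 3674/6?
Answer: -2009330/3273 ≈ -613.91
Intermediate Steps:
-3442/2182 - 3674/6 = -3442*1/2182 - 3674*⅙ = -1721/1091 - 1837/3 = -2009330/3273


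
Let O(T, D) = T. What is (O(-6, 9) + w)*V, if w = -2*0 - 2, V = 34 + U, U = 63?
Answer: -776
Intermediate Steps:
V = 97 (V = 34 + 63 = 97)
w = -2 (w = 0 - 2 = -2)
(O(-6, 9) + w)*V = (-6 - 2)*97 = -8*97 = -776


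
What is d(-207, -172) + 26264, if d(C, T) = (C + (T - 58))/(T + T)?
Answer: 9035253/344 ≈ 26265.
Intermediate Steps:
d(C, T) = (-58 + C + T)/(2*T) (d(C, T) = (C + (-58 + T))/((2*T)) = (-58 + C + T)*(1/(2*T)) = (-58 + C + T)/(2*T))
d(-207, -172) + 26264 = (1/2)*(-58 - 207 - 172)/(-172) + 26264 = (1/2)*(-1/172)*(-437) + 26264 = 437/344 + 26264 = 9035253/344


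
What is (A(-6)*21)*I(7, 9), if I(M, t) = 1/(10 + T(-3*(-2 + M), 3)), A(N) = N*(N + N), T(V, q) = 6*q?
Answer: 54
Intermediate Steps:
A(N) = 2*N² (A(N) = N*(2*N) = 2*N²)
I(M, t) = 1/28 (I(M, t) = 1/(10 + 6*3) = 1/(10 + 18) = 1/28)
(A(-6)*21)*I(7, 9) = ((2*(-6)²)*21)*(1/28) = ((2*36)*21)*(1/28) = (72*21)*(1/28) = 1512*(1/28) = 54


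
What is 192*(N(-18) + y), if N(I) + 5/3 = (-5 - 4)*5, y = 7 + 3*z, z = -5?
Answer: -10496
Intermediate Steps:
y = -8 (y = 7 + 3*(-5) = 7 - 15 = -8)
N(I) = -140/3 (N(I) = -5/3 + (-5 - 4)*5 = -5/3 - 9*5 = -5/3 - 45 = -140/3)
192*(N(-18) + y) = 192*(-140/3 - 8) = 192*(-164/3) = -10496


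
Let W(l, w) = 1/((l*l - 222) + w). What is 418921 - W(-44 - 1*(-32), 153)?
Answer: 31419074/75 ≈ 4.1892e+5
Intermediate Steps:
W(l, w) = 1/(-222 + w + l**2) (W(l, w) = 1/((l**2 - 222) + w) = 1/((-222 + l**2) + w) = 1/(-222 + w + l**2))
418921 - W(-44 - 1*(-32), 153) = 418921 - 1/(-222 + 153 + (-44 - 1*(-32))**2) = 418921 - 1/(-222 + 153 + (-44 + 32)**2) = 418921 - 1/(-222 + 153 + (-12)**2) = 418921 - 1/(-222 + 153 + 144) = 418921 - 1/75 = 31419074/75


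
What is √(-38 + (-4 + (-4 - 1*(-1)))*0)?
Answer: I*√38 ≈ 6.1644*I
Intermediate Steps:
√(-38 + (-4 + (-4 - 1*(-1)))*0) = √(-38 + (-4 + (-4 + 1))*0) = √(-38 + (-4 - 3)*0) = √(-38 - 7*0) = √(-38 + 0) = √(-38) = I*√38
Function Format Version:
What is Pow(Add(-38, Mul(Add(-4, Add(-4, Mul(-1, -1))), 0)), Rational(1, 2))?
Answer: Mul(I, Pow(38, Rational(1, 2))) ≈ Mul(6.1644, I)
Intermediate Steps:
Pow(Add(-38, Mul(Add(-4, Add(-4, Mul(-1, -1))), 0)), Rational(1, 2)) = Pow(Add(-38, Mul(Add(-4, Add(-4, 1)), 0)), Rational(1, 2)) = Pow(Add(-38, Mul(Add(-4, -3), 0)), Rational(1, 2)) = Pow(Add(-38, Mul(-7, 0)), Rational(1, 2)) = Pow(Add(-38, 0), Rational(1, 2)) = Pow(-38, Rational(1, 2)) = Mul(I, Pow(38, Rational(1, 2)))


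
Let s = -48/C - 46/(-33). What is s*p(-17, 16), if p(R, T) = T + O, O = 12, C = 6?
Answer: -6104/33 ≈ -184.97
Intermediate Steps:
p(R, T) = 12 + T (p(R, T) = T + 12 = 12 + T)
s = -218/33 (s = -48/6 - 46/(-33) = -48*1/6 - 46*(-1/33) = -8 + 46/33 = -218/33 ≈ -6.6061)
s*p(-17, 16) = -218*(12 + 16)/33 = -218/33*28 = -6104/33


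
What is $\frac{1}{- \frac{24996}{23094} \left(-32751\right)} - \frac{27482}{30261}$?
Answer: $- \frac{59516601721}{65536999902} \approx -0.90814$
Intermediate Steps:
$\frac{1}{- \frac{24996}{23094} \left(-32751\right)} - \frac{27482}{30261} = \frac{1}{\left(-24996\right) \frac{1}{23094}} \left(- \frac{1}{32751}\right) - \frac{3926}{4323} = \frac{1}{- \frac{4166}{3849}} \left(- \frac{1}{32751}\right) - \frac{3926}{4323} = \left(- \frac{3849}{4166}\right) \left(- \frac{1}{32751}\right) - \frac{3926}{4323} = \frac{1283}{45480222} - \frac{3926}{4323} = - \frac{59516601721}{65536999902}$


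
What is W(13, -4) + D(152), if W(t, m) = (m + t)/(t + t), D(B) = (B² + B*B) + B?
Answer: 1205369/26 ≈ 46360.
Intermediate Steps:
D(B) = B + 2*B² (D(B) = (B² + B²) + B = 2*B² + B = B + 2*B²)
W(t, m) = (m + t)/(2*t) (W(t, m) = (m + t)/((2*t)) = (m + t)*(1/(2*t)) = (m + t)/(2*t))
W(13, -4) + D(152) = (½)*(-4 + 13)/13 + 152*(1 + 2*152) = (½)*(1/13)*9 + 152*(1 + 304) = 9/26 + 152*305 = 9/26 + 46360 = 1205369/26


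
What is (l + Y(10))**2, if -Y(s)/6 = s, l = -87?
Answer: 21609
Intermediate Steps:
Y(s) = -6*s
(l + Y(10))**2 = (-87 - 6*10)**2 = (-87 - 60)**2 = (-147)**2 = 21609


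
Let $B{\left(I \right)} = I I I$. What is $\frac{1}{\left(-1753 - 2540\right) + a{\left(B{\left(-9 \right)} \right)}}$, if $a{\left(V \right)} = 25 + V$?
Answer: $- \frac{1}{4997} \approx -0.00020012$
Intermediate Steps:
$B{\left(I \right)} = I^{3}$ ($B{\left(I \right)} = I^{2} I = I^{3}$)
$\frac{1}{\left(-1753 - 2540\right) + a{\left(B{\left(-9 \right)} \right)}} = \frac{1}{\left(-1753 - 2540\right) + \left(25 + \left(-9\right)^{3}\right)} = \frac{1}{\left(-1753 - 2540\right) + \left(25 - 729\right)} = \frac{1}{-4293 - 704} = \frac{1}{-4997} = - \frac{1}{4997}$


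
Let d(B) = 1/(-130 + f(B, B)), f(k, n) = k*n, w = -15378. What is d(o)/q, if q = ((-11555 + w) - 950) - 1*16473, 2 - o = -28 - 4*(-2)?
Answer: -1/15702024 ≈ -6.3686e-8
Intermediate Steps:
o = 22 (o = 2 - (-28 - 4*(-2)) = 2 - (-28 + 8) = 2 - 1*(-20) = 2 + 20 = 22)
d(B) = 1/(-130 + B²) (d(B) = 1/(-130 + B*B) = 1/(-130 + B²))
q = -44356 (q = ((-11555 - 15378) - 950) - 1*16473 = (-26933 - 950) - 16473 = -27883 - 16473 = -44356)
d(o)/q = 1/(-130 + 22²*(-44356)) = -1/44356/(-130 + 484) = -1/44356/354 = (1/354)*(-1/44356) = -1/15702024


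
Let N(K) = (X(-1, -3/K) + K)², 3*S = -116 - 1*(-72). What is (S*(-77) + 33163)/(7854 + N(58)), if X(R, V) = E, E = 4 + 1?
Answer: 102877/35469 ≈ 2.9005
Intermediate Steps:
S = -44/3 (S = (-116 - 1*(-72))/3 = (-116 + 72)/3 = (⅓)*(-44) = -44/3 ≈ -14.667)
E = 5
X(R, V) = 5
N(K) = (5 + K)²
(S*(-77) + 33163)/(7854 + N(58)) = (-44/3*(-77) + 33163)/(7854 + (5 + 58)²) = (3388/3 + 33163)/(7854 + 63²) = 102877/(3*(7854 + 3969)) = (102877/3)/11823 = (102877/3)*(1/11823) = 102877/35469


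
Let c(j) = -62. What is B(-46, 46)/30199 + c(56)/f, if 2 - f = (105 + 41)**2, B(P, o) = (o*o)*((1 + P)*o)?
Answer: -2029478377/13992641 ≈ -145.04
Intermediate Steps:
B(P, o) = o**3*(1 + P) (B(P, o) = o**2*(o*(1 + P)) = o**3*(1 + P))
f = -21314 (f = 2 - (105 + 41)**2 = 2 - 1*146**2 = 2 - 1*21316 = 2 - 21316 = -21314)
B(-46, 46)/30199 + c(56)/f = (46**3*(1 - 46))/30199 - 62/(-21314) = (97336*(-45))*(1/30199) - 62*(-1/21314) = -4380120*1/30199 + 31/10657 = -190440/1313 + 31/10657 = -2029478377/13992641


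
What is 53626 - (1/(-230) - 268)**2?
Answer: -962797481/52900 ≈ -18200.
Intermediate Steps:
53626 - (1/(-230) - 268)**2 = 53626 - (1*(-1/230) - 268)**2 = 53626 - (-1/230 - 268)**2 = 53626 - (-61641/230)**2 = 53626 - 1*3799612881/52900 = 53626 - 3799612881/52900 = -962797481/52900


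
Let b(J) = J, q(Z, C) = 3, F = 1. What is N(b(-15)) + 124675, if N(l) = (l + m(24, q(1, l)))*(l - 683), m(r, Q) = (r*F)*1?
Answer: 118393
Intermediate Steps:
m(r, Q) = r (m(r, Q) = (r*1)*1 = r*1 = r)
N(l) = (-683 + l)*(24 + l) (N(l) = (l + 24)*(l - 683) = (24 + l)*(-683 + l) = (-683 + l)*(24 + l))
N(b(-15)) + 124675 = (-16392 + (-15)**2 - 659*(-15)) + 124675 = (-16392 + 225 + 9885) + 124675 = -6282 + 124675 = 118393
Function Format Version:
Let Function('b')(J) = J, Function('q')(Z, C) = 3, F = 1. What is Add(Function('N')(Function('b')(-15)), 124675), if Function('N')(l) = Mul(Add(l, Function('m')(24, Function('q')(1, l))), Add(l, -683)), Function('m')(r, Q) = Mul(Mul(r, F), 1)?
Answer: 118393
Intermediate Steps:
Function('m')(r, Q) = r (Function('m')(r, Q) = Mul(Mul(r, 1), 1) = Mul(r, 1) = r)
Function('N')(l) = Mul(Add(-683, l), Add(24, l)) (Function('N')(l) = Mul(Add(l, 24), Add(l, -683)) = Mul(Add(24, l), Add(-683, l)) = Mul(Add(-683, l), Add(24, l)))
Add(Function('N')(Function('b')(-15)), 124675) = Add(Add(-16392, Pow(-15, 2), Mul(-659, -15)), 124675) = Add(Add(-16392, 225, 9885), 124675) = Add(-6282, 124675) = 118393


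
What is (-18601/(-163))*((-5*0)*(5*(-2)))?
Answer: 0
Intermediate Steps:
(-18601/(-163))*((-5*0)*(5*(-2))) = (-18601*(-1)/163)*(0*(-10)) = -89*(-209/163)*0 = (18601/163)*0 = 0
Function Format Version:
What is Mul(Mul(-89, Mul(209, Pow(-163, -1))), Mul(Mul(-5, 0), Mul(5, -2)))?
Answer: 0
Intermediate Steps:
Mul(Mul(-89, Mul(209, Pow(-163, -1))), Mul(Mul(-5, 0), Mul(5, -2))) = Mul(Mul(-89, Mul(209, Rational(-1, 163))), Mul(0, -10)) = Mul(Mul(-89, Rational(-209, 163)), 0) = Mul(Rational(18601, 163), 0) = 0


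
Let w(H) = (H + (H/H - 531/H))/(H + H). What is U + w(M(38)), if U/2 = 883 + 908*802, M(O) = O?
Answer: 4211276775/2888 ≈ 1.4582e+6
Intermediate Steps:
U = 1458198 (U = 2*(883 + 908*802) = 2*(883 + 728216) = 2*729099 = 1458198)
w(H) = (1 + H - 531/H)/(2*H) (w(H) = (H + (1 - 531/H))/((2*H)) = (1 + H - 531/H)*(1/(2*H)) = (1 + H - 531/H)/(2*H))
U + w(M(38)) = 1458198 + (1/2)*(-531 + 38 + 38**2)/38**2 = 1458198 + (1/2)*(1/1444)*(-531 + 38 + 1444) = 1458198 + (1/2)*(1/1444)*951 = 1458198 + 951/2888 = 4211276775/2888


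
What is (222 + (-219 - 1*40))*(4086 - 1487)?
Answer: -96163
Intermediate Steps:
(222 + (-219 - 1*40))*(4086 - 1487) = (222 + (-219 - 40))*2599 = (222 - 259)*2599 = -37*2599 = -96163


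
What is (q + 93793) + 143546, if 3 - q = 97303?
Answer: 140039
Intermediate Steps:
q = -97300 (q = 3 - 1*97303 = 3 - 97303 = -97300)
(q + 93793) + 143546 = (-97300 + 93793) + 143546 = -3507 + 143546 = 140039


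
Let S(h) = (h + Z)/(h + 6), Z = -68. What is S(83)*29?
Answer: 435/89 ≈ 4.8876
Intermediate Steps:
S(h) = (-68 + h)/(6 + h) (S(h) = (h - 68)/(h + 6) = (-68 + h)/(6 + h))
S(83)*29 = ((-68 + 83)/(6 + 83))*29 = (15/89)*29 = 435/89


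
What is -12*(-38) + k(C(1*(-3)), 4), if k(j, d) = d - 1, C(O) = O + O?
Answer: 459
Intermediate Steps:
C(O) = 2*O
k(j, d) = -1 + d
-12*(-38) + k(C(1*(-3)), 4) = -12*(-38) + (-1 + 4) = 456 + 3 = 459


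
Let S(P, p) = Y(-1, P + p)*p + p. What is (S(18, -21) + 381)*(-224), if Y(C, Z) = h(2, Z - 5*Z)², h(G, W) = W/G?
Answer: 88704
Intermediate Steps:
Y(C, Z) = 4*Z² (Y(C, Z) = ((Z - 5*Z)/2)² = (-4*Z*(½))² = (-2*Z)² = 4*Z²)
S(P, p) = p + 4*p*(P + p)² (S(P, p) = (4*(P + p)²)*p + p = 4*p*(P + p)² + p = p + 4*p*(P + p)²)
(S(18, -21) + 381)*(-224) = (-21*(1 + 4*(18 - 21)²) + 381)*(-224) = (-21*(1 + 4*(-3)²) + 381)*(-224) = (-21*(1 + 4*9) + 381)*(-224) = (-21*(1 + 36) + 381)*(-224) = (-21*37 + 381)*(-224) = (-777 + 381)*(-224) = -396*(-224) = 88704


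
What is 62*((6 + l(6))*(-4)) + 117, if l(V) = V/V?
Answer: -1619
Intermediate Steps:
l(V) = 1
62*((6 + l(6))*(-4)) + 117 = 62*((6 + 1)*(-4)) + 117 = 62*(7*(-4)) + 117 = 62*(-28) + 117 = -1736 + 117 = -1619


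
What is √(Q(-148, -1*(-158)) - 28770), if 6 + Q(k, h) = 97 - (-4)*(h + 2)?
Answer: I*√28039 ≈ 167.45*I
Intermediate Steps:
Q(k, h) = 99 + 4*h (Q(k, h) = -6 + (97 - (-4)*(h + 2)) = -6 + (97 - (-4)*(2 + h)) = -6 + (97 - (-8 - 4*h)) = -6 + (97 + (8 + 4*h)) = -6 + (105 + 4*h) = 99 + 4*h)
√(Q(-148, -1*(-158)) - 28770) = √((99 + 4*(-1*(-158))) - 28770) = √((99 + 4*158) - 28770) = √((99 + 632) - 28770) = √(731 - 28770) = √(-28039) = I*√28039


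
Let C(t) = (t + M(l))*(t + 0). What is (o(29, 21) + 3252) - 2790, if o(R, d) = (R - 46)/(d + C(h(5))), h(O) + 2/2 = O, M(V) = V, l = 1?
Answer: 18925/41 ≈ 461.59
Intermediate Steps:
h(O) = -1 + O
C(t) = t*(1 + t) (C(t) = (t + 1)*(t + 0) = (1 + t)*t = t*(1 + t))
o(R, d) = (-46 + R)/(20 + d) (o(R, d) = (R - 46)/(d + (-1 + 5)*(1 + (-1 + 5))) = (-46 + R)/(d + 4*(1 + 4)) = (-46 + R)/(d + 4*5) = (-46 + R)/(d + 20) = (-46 + R)/(20 + d))
(o(29, 21) + 3252) - 2790 = ((-46 + 29)/(20 + 21) + 3252) - 2790 = (-17/41 + 3252) - 2790 = 133315/41 - 2790 = 18925/41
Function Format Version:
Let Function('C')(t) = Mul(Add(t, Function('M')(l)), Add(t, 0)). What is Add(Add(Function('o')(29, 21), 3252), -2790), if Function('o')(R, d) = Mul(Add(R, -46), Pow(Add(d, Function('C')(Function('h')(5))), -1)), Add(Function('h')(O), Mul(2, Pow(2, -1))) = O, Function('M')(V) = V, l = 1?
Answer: Rational(18925, 41) ≈ 461.59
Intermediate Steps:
Function('h')(O) = Add(-1, O)
Function('C')(t) = Mul(t, Add(1, t)) (Function('C')(t) = Mul(Add(t, 1), Add(t, 0)) = Mul(Add(1, t), t) = Mul(t, Add(1, t)))
Function('o')(R, d) = Mul(Pow(Add(20, d), -1), Add(-46, R)) (Function('o')(R, d) = Mul(Add(R, -46), Pow(Add(d, Mul(Add(-1, 5), Add(1, Add(-1, 5)))), -1)) = Mul(Add(-46, R), Pow(Add(d, Mul(4, Add(1, 4))), -1)) = Mul(Add(-46, R), Pow(Add(d, Mul(4, 5)), -1)) = Mul(Add(-46, R), Pow(Add(d, 20), -1)) = Mul(Add(-46, R), Pow(Add(20, d), -1)) = Mul(Pow(Add(20, d), -1), Add(-46, R)))
Add(Add(Function('o')(29, 21), 3252), -2790) = Add(Add(Mul(Pow(Add(20, 21), -1), Add(-46, 29)), 3252), -2790) = Add(Add(Mul(Pow(41, -1), -17), 3252), -2790) = Add(Add(Mul(Rational(1, 41), -17), 3252), -2790) = Add(Add(Rational(-17, 41), 3252), -2790) = Add(Rational(133315, 41), -2790) = Rational(18925, 41)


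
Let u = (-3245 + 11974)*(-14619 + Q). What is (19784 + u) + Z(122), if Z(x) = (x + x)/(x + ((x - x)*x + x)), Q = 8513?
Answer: -53279489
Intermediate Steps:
u = -53299274 (u = (-3245 + 11974)*(-14619 + 8513) = 8729*(-6106) = -53299274)
Z(x) = 1 (Z(x) = (2*x)/(x + (0*x + x)) = (2*x)/(x + (0 + x)) = (2*x)/(x + x) = (2*x)/((2*x)) = (2*x)*(1/(2*x)) = 1)
(19784 + u) + Z(122) = (19784 - 53299274) + 1 = -53279490 + 1 = -53279489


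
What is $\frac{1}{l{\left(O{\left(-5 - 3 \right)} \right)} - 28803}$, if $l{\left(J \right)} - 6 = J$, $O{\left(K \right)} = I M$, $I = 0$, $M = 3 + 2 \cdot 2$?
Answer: $- \frac{1}{28797} \approx -3.4726 \cdot 10^{-5}$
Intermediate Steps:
$M = 7$ ($M = 3 + 4 = 7$)
$O{\left(K \right)} = 0$ ($O{\left(K \right)} = 0 \cdot 7 = 0$)
$l{\left(J \right)} = 6 + J$
$\frac{1}{l{\left(O{\left(-5 - 3 \right)} \right)} - 28803} = \frac{1}{\left(6 + 0\right) - 28803} = \frac{1}{6 - 28803} = \frac{1}{-28797} = - \frac{1}{28797}$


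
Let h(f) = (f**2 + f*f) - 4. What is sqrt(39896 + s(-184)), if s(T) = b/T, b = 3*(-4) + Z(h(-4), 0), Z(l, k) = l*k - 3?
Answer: sqrt(337680434)/92 ≈ 199.74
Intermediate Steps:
h(f) = -4 + 2*f**2 (h(f) = (f**2 + f**2) - 4 = 2*f**2 - 4 = -4 + 2*f**2)
Z(l, k) = -3 + k*l (Z(l, k) = k*l - 3 = -3 + k*l)
b = -15 (b = 3*(-4) + (-3 + 0*(-4 + 2*(-4)**2)) = -12 + (-3 + 0*(-4 + 2*16)) = -12 + (-3 + 0*(-4 + 32)) = -12 + (-3 + 0*28) = -12 + (-3 + 0) = -12 - 3 = -15)
s(T) = -15/T
sqrt(39896 + s(-184)) = sqrt(39896 - 15/(-184)) = sqrt(39896 - 15*(-1/184)) = sqrt(39896 + 15/184) = sqrt(7340879/184) = sqrt(337680434)/92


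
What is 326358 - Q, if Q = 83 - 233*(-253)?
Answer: 267326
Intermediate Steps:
Q = 59032 (Q = 83 + 58949 = 59032)
326358 - Q = 326358 - 1*59032 = 326358 - 59032 = 267326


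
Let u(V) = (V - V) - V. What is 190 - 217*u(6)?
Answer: 1492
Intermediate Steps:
u(V) = -V (u(V) = 0 - V = -V)
190 - 217*u(6) = 190 - (-217)*6 = 190 - 217*(-6) = 190 + 1302 = 1492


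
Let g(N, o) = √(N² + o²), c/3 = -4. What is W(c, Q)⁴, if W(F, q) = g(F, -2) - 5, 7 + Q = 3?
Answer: 44729 - 6920*√37 ≈ 2636.3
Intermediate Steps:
c = -12 (c = 3*(-4) = -12)
Q = -4 (Q = -7 + 3 = -4)
W(F, q) = -5 + √(4 + F²) (W(F, q) = √(F² + (-2)²) - 5 = √(F² + 4) - 5 = √(4 + F²) - 5 = -5 + √(4 + F²))
W(c, Q)⁴ = (-5 + √(4 + (-12)²))⁴ = (-5 + √(4 + 144))⁴ = (-5 + √148)⁴ = (-5 + 2*√37)⁴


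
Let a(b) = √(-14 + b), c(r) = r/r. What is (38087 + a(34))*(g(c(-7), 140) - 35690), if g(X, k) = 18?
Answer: -1358639464 - 71344*√5 ≈ -1.3588e+9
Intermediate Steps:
c(r) = 1
(38087 + a(34))*(g(c(-7), 140) - 35690) = (38087 + √(-14 + 34))*(18 - 35690) = (38087 + √20)*(-35672) = (38087 + 2*√5)*(-35672) = -1358639464 - 71344*√5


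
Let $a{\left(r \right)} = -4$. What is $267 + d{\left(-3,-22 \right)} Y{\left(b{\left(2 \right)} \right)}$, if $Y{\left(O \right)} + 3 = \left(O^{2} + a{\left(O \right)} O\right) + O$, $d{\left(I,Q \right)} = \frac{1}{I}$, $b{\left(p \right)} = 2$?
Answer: $\frac{806}{3} \approx 268.67$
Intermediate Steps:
$Y{\left(O \right)} = -3 + O^{2} - 3 O$ ($Y{\left(O \right)} = -3 + \left(\left(O^{2} - 4 O\right) + O\right) = -3 + \left(O^{2} - 3 O\right) = -3 + O^{2} - 3 O$)
$267 + d{\left(-3,-22 \right)} Y{\left(b{\left(2 \right)} \right)} = 267 + \frac{-3 + 2^{2} - 6}{-3} = 267 - \frac{-3 + 4 - 6}{3} = 267 - - \frac{5}{3} = 267 + \frac{5}{3} = \frac{806}{3}$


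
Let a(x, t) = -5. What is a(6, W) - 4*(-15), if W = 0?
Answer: 55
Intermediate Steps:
a(6, W) - 4*(-15) = -5 - 4*(-15) = -5 + 60 = 55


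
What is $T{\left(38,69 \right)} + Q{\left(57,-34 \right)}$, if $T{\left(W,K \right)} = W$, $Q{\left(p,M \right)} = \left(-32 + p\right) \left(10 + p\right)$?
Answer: $1713$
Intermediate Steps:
$T{\left(38,69 \right)} + Q{\left(57,-34 \right)} = 38 - \left(1574 - 3249\right) = 38 - -1675 = 38 + 1675 = 1713$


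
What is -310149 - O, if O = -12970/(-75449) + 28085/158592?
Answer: -3711125471966797/11965607808 ≈ -3.1015e+5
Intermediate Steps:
O = 4175923405/11965607808 (O = -12970*(-1/75449) + 28085*(1/158592) = 12970/75449 + 28085/158592 = 4175923405/11965607808 ≈ 0.34899)
-310149 - O = -310149 - 1*4175923405/11965607808 = -310149 - 4175923405/11965607808 = -3711125471966797/11965607808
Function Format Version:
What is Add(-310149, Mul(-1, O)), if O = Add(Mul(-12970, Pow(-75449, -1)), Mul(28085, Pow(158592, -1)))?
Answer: Rational(-3711125471966797, 11965607808) ≈ -3.1015e+5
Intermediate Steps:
O = Rational(4175923405, 11965607808) (O = Add(Mul(-12970, Rational(-1, 75449)), Mul(28085, Rational(1, 158592))) = Add(Rational(12970, 75449), Rational(28085, 158592)) = Rational(4175923405, 11965607808) ≈ 0.34899)
Add(-310149, Mul(-1, O)) = Add(-310149, Mul(-1, Rational(4175923405, 11965607808))) = Add(-310149, Rational(-4175923405, 11965607808)) = Rational(-3711125471966797, 11965607808)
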